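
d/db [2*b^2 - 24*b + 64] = 4*b - 24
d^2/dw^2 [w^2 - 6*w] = 2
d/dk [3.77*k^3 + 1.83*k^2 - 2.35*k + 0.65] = 11.31*k^2 + 3.66*k - 2.35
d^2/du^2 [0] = 0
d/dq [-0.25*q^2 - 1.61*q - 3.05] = -0.5*q - 1.61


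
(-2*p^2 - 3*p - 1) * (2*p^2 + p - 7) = -4*p^4 - 8*p^3 + 9*p^2 + 20*p + 7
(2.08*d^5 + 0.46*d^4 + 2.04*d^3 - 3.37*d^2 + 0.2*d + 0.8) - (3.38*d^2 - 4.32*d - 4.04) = 2.08*d^5 + 0.46*d^4 + 2.04*d^3 - 6.75*d^2 + 4.52*d + 4.84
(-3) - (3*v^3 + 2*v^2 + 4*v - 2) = -3*v^3 - 2*v^2 - 4*v - 1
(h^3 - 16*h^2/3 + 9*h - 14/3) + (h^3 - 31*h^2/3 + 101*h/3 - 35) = 2*h^3 - 47*h^2/3 + 128*h/3 - 119/3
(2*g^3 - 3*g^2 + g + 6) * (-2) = -4*g^3 + 6*g^2 - 2*g - 12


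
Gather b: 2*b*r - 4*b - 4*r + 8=b*(2*r - 4) - 4*r + 8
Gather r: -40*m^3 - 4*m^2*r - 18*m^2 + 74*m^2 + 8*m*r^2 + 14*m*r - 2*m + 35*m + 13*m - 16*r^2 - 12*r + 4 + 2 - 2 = -40*m^3 + 56*m^2 + 46*m + r^2*(8*m - 16) + r*(-4*m^2 + 14*m - 12) + 4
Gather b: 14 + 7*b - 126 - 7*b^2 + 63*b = -7*b^2 + 70*b - 112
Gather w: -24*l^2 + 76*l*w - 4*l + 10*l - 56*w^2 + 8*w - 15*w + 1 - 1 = -24*l^2 + 6*l - 56*w^2 + w*(76*l - 7)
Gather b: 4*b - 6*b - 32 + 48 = 16 - 2*b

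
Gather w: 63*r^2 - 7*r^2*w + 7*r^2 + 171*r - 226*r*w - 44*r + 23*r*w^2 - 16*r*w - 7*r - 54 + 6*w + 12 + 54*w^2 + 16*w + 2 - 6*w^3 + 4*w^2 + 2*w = 70*r^2 + 120*r - 6*w^3 + w^2*(23*r + 58) + w*(-7*r^2 - 242*r + 24) - 40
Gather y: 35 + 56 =91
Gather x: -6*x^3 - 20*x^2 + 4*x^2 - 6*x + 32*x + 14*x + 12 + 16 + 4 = -6*x^3 - 16*x^2 + 40*x + 32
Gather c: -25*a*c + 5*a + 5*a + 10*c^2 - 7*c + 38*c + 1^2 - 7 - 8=10*a + 10*c^2 + c*(31 - 25*a) - 14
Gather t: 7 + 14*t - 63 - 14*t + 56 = 0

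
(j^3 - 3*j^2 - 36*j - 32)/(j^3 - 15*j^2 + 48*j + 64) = (j + 4)/(j - 8)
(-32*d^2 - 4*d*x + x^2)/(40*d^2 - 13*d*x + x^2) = (4*d + x)/(-5*d + x)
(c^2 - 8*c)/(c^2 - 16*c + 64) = c/(c - 8)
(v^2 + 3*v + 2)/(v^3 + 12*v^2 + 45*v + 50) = (v + 1)/(v^2 + 10*v + 25)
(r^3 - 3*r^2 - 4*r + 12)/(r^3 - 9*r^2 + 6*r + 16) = (r^2 - r - 6)/(r^2 - 7*r - 8)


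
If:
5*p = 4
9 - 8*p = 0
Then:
No Solution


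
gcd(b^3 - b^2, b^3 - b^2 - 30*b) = b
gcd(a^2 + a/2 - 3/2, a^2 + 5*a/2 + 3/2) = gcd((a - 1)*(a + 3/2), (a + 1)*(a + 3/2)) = a + 3/2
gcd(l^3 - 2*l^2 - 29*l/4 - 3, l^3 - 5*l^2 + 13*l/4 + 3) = l^2 - 7*l/2 - 2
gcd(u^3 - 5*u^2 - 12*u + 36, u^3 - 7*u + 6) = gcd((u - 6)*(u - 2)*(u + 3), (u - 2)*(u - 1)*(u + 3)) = u^2 + u - 6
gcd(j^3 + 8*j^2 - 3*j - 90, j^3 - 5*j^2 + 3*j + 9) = j - 3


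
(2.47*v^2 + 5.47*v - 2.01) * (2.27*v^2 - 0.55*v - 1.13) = 5.6069*v^4 + 11.0584*v^3 - 10.3623*v^2 - 5.0756*v + 2.2713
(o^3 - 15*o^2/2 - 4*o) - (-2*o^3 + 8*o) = 3*o^3 - 15*o^2/2 - 12*o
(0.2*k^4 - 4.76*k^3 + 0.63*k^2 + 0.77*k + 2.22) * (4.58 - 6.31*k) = -1.262*k^5 + 30.9516*k^4 - 25.7761*k^3 - 1.9733*k^2 - 10.4816*k + 10.1676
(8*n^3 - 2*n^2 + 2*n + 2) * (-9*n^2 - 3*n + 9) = -72*n^5 - 6*n^4 + 60*n^3 - 42*n^2 + 12*n + 18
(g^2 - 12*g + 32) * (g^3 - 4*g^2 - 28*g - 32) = g^5 - 16*g^4 + 52*g^3 + 176*g^2 - 512*g - 1024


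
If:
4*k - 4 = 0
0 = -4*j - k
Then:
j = -1/4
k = 1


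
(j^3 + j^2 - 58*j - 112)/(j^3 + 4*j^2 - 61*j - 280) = (j + 2)/(j + 5)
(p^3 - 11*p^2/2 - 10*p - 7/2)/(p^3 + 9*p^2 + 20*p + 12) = (2*p^2 - 13*p - 7)/(2*(p^2 + 8*p + 12))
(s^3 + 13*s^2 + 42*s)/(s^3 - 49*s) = (s + 6)/(s - 7)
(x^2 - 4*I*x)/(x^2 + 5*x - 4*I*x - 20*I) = x/(x + 5)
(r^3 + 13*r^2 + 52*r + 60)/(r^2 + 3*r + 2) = (r^2 + 11*r + 30)/(r + 1)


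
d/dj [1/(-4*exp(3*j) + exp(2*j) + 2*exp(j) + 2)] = 2*(6*exp(2*j) - exp(j) - 1)*exp(j)/(-4*exp(3*j) + exp(2*j) + 2*exp(j) + 2)^2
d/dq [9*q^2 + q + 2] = 18*q + 1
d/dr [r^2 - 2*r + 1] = 2*r - 2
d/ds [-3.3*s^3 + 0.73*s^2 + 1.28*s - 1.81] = -9.9*s^2 + 1.46*s + 1.28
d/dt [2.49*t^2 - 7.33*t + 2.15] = 4.98*t - 7.33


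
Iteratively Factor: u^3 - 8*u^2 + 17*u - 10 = (u - 2)*(u^2 - 6*u + 5) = (u - 5)*(u - 2)*(u - 1)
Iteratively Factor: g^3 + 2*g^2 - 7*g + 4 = (g - 1)*(g^2 + 3*g - 4) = (g - 1)^2*(g + 4)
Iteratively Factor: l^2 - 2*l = (l)*(l - 2)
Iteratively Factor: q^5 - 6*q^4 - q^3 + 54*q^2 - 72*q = (q + 3)*(q^4 - 9*q^3 + 26*q^2 - 24*q) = (q - 2)*(q + 3)*(q^3 - 7*q^2 + 12*q) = (q - 4)*(q - 2)*(q + 3)*(q^2 - 3*q) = q*(q - 4)*(q - 2)*(q + 3)*(q - 3)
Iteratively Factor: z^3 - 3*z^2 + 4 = (z + 1)*(z^2 - 4*z + 4) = (z - 2)*(z + 1)*(z - 2)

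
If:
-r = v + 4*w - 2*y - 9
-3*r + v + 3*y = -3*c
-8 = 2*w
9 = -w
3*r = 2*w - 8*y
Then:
No Solution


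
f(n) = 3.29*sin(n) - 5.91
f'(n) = 3.29*cos(n)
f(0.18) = -5.32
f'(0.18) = 3.24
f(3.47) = -6.97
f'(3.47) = -3.11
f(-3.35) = -5.23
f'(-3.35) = -3.22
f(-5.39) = -3.35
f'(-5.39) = 2.06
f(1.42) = -2.66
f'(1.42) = 0.49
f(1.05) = -3.06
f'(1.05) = 1.64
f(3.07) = -5.67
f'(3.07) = -3.28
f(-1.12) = -8.87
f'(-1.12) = 1.43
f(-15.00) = -8.05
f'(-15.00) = -2.50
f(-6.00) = -4.99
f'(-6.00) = 3.16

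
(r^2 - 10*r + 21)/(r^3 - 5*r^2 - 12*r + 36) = (r^2 - 10*r + 21)/(r^3 - 5*r^2 - 12*r + 36)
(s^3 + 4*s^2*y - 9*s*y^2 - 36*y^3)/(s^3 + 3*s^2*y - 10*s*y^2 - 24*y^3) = (s + 3*y)/(s + 2*y)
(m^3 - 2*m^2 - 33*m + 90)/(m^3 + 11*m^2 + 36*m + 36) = (m^2 - 8*m + 15)/(m^2 + 5*m + 6)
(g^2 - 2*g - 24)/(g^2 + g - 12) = (g - 6)/(g - 3)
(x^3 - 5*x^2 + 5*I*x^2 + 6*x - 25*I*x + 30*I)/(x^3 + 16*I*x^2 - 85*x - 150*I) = (x^2 - 5*x + 6)/(x^2 + 11*I*x - 30)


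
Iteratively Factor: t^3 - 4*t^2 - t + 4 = (t - 1)*(t^2 - 3*t - 4) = (t - 4)*(t - 1)*(t + 1)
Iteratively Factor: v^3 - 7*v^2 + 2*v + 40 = (v + 2)*(v^2 - 9*v + 20) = (v - 4)*(v + 2)*(v - 5)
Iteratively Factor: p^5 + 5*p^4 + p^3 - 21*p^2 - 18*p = (p)*(p^4 + 5*p^3 + p^2 - 21*p - 18) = p*(p + 3)*(p^3 + 2*p^2 - 5*p - 6) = p*(p - 2)*(p + 3)*(p^2 + 4*p + 3) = p*(p - 2)*(p + 3)^2*(p + 1)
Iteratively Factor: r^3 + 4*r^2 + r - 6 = (r + 2)*(r^2 + 2*r - 3) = (r - 1)*(r + 2)*(r + 3)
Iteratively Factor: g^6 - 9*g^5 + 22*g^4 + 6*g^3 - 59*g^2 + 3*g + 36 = (g - 4)*(g^5 - 5*g^4 + 2*g^3 + 14*g^2 - 3*g - 9) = (g - 4)*(g + 1)*(g^4 - 6*g^3 + 8*g^2 + 6*g - 9) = (g - 4)*(g - 3)*(g + 1)*(g^3 - 3*g^2 - g + 3) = (g - 4)*(g - 3)*(g + 1)^2*(g^2 - 4*g + 3) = (g - 4)*(g - 3)^2*(g + 1)^2*(g - 1)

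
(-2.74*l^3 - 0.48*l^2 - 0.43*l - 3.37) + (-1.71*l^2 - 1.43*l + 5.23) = -2.74*l^3 - 2.19*l^2 - 1.86*l + 1.86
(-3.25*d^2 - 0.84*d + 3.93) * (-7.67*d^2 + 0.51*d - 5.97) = 24.9275*d^4 + 4.7853*d^3 - 11.169*d^2 + 7.0191*d - 23.4621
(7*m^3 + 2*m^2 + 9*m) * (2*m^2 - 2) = 14*m^5 + 4*m^4 + 4*m^3 - 4*m^2 - 18*m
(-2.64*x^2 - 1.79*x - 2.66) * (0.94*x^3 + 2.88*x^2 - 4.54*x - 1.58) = -2.4816*x^5 - 9.2858*x^4 + 4.33*x^3 + 4.637*x^2 + 14.9046*x + 4.2028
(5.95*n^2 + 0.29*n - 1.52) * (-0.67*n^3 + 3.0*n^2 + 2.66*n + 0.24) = -3.9865*n^5 + 17.6557*n^4 + 17.7154*n^3 - 2.3606*n^2 - 3.9736*n - 0.3648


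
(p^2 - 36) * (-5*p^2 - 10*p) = -5*p^4 - 10*p^3 + 180*p^2 + 360*p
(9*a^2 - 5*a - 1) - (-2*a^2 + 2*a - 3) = 11*a^2 - 7*a + 2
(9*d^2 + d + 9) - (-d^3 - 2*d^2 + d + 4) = d^3 + 11*d^2 + 5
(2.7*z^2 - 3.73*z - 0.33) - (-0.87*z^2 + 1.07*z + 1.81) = 3.57*z^2 - 4.8*z - 2.14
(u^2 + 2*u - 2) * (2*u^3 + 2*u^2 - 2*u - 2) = 2*u^5 + 6*u^4 - 2*u^3 - 10*u^2 + 4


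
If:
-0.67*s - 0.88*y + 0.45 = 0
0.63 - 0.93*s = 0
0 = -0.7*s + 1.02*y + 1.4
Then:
No Solution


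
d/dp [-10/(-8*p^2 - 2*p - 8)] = 5*(-8*p - 1)/(4*p^2 + p + 4)^2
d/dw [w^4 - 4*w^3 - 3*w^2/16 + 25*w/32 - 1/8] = 4*w^3 - 12*w^2 - 3*w/8 + 25/32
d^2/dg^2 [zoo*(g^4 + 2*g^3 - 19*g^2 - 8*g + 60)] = zoo*(g^2 + g + 1)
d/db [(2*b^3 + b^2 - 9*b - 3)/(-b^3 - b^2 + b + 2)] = (-b^4 - 14*b^3 - 5*b^2 - 2*b - 15)/(b^6 + 2*b^5 - b^4 - 6*b^3 - 3*b^2 + 4*b + 4)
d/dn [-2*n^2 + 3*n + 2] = 3 - 4*n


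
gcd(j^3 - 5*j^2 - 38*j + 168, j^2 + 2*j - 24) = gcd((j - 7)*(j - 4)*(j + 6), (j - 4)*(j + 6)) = j^2 + 2*j - 24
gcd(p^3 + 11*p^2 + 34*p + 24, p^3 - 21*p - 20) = p^2 + 5*p + 4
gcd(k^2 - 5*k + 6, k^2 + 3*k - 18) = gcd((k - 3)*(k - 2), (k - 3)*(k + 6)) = k - 3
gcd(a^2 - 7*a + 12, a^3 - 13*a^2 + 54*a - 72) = a^2 - 7*a + 12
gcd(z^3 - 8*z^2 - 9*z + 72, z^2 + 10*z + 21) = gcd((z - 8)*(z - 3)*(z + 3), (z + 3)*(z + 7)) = z + 3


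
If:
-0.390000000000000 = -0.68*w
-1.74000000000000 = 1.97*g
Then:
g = -0.88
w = 0.57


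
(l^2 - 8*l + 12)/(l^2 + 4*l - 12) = (l - 6)/(l + 6)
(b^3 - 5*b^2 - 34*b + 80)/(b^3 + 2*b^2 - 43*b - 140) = (b^2 - 10*b + 16)/(b^2 - 3*b - 28)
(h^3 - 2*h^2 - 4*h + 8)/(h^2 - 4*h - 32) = (-h^3 + 2*h^2 + 4*h - 8)/(-h^2 + 4*h + 32)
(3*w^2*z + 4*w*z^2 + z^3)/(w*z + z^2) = 3*w + z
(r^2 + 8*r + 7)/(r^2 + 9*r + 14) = (r + 1)/(r + 2)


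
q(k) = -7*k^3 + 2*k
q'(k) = 2 - 21*k^2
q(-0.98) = 4.63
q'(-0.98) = -18.17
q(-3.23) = 229.43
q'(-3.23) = -217.09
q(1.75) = -34.02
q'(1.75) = -62.31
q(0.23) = 0.37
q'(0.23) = 0.89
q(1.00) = -5.00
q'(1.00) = -19.00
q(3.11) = -204.34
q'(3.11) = -201.11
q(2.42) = -94.37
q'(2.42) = -120.98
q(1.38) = -15.64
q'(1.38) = -37.99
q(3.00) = -183.00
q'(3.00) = -187.00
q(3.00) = -183.00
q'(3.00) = -187.00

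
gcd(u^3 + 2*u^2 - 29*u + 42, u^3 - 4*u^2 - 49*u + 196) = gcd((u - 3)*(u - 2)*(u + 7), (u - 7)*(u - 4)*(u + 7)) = u + 7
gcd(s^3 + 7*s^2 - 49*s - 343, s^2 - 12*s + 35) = s - 7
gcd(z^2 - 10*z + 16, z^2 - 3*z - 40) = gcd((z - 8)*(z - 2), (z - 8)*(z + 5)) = z - 8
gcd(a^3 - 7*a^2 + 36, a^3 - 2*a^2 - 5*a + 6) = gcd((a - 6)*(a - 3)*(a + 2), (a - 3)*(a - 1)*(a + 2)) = a^2 - a - 6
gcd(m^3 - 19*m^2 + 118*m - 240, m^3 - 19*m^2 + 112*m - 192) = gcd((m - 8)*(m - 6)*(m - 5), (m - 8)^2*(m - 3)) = m - 8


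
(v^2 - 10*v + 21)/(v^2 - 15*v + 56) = (v - 3)/(v - 8)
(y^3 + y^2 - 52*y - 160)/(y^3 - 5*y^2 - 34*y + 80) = (y + 4)/(y - 2)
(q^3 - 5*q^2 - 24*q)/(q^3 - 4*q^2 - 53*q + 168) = q*(q + 3)/(q^2 + 4*q - 21)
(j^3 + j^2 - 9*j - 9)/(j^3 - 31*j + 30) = (j^3 + j^2 - 9*j - 9)/(j^3 - 31*j + 30)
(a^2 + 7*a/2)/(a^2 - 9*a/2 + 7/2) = a*(2*a + 7)/(2*a^2 - 9*a + 7)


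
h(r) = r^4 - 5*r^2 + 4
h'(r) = 4*r^3 - 10*r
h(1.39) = -1.93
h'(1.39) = -3.16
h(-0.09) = 3.96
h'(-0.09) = 0.90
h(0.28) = 3.61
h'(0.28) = -2.71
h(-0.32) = 3.50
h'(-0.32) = 3.07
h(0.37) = 3.33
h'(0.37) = -3.50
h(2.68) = 19.67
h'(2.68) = 50.20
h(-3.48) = 90.11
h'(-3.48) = -133.78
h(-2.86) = 30.01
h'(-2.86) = -64.97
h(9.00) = 6160.00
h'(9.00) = 2826.00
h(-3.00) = 40.00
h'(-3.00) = -78.00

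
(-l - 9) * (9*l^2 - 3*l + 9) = -9*l^3 - 78*l^2 + 18*l - 81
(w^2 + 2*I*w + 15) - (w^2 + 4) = 2*I*w + 11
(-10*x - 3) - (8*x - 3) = -18*x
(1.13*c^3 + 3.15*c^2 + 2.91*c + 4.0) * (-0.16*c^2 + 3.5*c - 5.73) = -0.1808*c^5 + 3.451*c^4 + 4.0845*c^3 - 8.5045*c^2 - 2.6743*c - 22.92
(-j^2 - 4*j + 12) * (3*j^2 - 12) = -3*j^4 - 12*j^3 + 48*j^2 + 48*j - 144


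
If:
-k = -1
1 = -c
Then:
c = -1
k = 1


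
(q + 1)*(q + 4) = q^2 + 5*q + 4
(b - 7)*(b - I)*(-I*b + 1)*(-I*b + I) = -b^4 + 8*b^3 - 8*b^2 + 8*b - 7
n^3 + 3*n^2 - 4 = (n - 1)*(n + 2)^2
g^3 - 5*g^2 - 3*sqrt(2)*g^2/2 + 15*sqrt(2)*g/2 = g*(g - 5)*(g - 3*sqrt(2)/2)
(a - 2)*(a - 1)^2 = a^3 - 4*a^2 + 5*a - 2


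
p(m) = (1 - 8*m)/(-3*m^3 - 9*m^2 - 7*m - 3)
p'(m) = (1 - 8*m)*(9*m^2 + 18*m + 7)/(-3*m^3 - 9*m^2 - 7*m - 3)^2 - 8/(-3*m^3 - 9*m^2 - 7*m - 3)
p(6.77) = 0.04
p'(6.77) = -0.01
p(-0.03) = -0.44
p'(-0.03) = 3.88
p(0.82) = 0.34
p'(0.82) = -0.09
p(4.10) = 0.08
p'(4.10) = -0.03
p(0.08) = -0.10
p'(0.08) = 2.44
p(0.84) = 0.34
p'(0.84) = -0.09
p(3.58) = 0.10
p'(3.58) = -0.04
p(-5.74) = 0.15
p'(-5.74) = 0.07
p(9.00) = 0.02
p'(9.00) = 0.00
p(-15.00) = 0.01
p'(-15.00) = 0.00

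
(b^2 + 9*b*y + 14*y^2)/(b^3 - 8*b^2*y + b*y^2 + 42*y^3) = (b + 7*y)/(b^2 - 10*b*y + 21*y^2)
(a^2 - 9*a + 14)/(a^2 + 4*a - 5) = (a^2 - 9*a + 14)/(a^2 + 4*a - 5)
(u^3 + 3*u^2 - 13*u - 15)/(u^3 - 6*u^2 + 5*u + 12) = (u + 5)/(u - 4)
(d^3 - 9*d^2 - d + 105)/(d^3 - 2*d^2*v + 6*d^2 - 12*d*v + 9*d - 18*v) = (-d^2 + 12*d - 35)/(-d^2 + 2*d*v - 3*d + 6*v)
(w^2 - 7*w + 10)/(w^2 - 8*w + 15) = (w - 2)/(w - 3)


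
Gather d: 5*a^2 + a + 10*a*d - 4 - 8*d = 5*a^2 + a + d*(10*a - 8) - 4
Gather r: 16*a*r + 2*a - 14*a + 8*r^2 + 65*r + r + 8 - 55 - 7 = -12*a + 8*r^2 + r*(16*a + 66) - 54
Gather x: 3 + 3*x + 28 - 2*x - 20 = x + 11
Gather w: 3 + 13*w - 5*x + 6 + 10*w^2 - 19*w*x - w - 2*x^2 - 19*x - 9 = 10*w^2 + w*(12 - 19*x) - 2*x^2 - 24*x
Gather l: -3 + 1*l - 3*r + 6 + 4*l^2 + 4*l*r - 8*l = 4*l^2 + l*(4*r - 7) - 3*r + 3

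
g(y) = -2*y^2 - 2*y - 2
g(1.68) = -11.00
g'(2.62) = -12.48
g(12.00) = -314.00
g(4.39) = -49.32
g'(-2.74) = 8.96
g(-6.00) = -62.00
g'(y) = -4*y - 2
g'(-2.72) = 8.88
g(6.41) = -97.00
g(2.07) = -14.71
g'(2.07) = -10.28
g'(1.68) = -8.72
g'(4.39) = -19.56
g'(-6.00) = 22.00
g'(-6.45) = 23.80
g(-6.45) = -72.30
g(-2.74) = -11.54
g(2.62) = -20.97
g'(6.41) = -27.64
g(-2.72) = -11.36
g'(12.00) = -50.00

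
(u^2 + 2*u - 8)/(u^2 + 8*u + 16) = (u - 2)/(u + 4)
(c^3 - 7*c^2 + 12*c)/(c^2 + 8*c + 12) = c*(c^2 - 7*c + 12)/(c^2 + 8*c + 12)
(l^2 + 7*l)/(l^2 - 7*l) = (l + 7)/(l - 7)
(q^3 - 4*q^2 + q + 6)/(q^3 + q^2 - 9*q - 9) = (q - 2)/(q + 3)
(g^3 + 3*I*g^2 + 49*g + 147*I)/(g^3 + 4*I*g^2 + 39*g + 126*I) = (g - 7*I)/(g - 6*I)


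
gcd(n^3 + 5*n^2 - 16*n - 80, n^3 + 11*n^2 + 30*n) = n + 5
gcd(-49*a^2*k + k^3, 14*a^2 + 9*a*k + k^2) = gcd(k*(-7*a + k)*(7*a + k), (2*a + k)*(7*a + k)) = 7*a + k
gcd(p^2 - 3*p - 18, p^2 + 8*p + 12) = 1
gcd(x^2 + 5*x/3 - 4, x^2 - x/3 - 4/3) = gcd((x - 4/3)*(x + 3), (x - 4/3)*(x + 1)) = x - 4/3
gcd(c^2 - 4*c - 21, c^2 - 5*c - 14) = c - 7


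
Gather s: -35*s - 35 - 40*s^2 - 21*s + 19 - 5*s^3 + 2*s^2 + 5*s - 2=-5*s^3 - 38*s^2 - 51*s - 18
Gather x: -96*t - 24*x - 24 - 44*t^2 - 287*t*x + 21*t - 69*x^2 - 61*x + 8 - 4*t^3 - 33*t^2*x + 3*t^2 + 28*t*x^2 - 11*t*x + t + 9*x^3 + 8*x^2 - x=-4*t^3 - 41*t^2 - 74*t + 9*x^3 + x^2*(28*t - 61) + x*(-33*t^2 - 298*t - 86) - 16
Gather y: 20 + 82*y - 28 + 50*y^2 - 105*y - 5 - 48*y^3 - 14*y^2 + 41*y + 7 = -48*y^3 + 36*y^2 + 18*y - 6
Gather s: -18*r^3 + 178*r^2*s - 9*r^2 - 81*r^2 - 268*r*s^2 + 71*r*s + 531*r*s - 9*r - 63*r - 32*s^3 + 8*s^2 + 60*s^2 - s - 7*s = -18*r^3 - 90*r^2 - 72*r - 32*s^3 + s^2*(68 - 268*r) + s*(178*r^2 + 602*r - 8)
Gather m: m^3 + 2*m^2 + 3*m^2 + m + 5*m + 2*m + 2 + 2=m^3 + 5*m^2 + 8*m + 4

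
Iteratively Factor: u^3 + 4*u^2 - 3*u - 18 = (u - 2)*(u^2 + 6*u + 9) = (u - 2)*(u + 3)*(u + 3)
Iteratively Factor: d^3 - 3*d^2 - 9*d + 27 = (d - 3)*(d^2 - 9) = (d - 3)^2*(d + 3)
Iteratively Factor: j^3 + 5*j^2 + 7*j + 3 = (j + 3)*(j^2 + 2*j + 1) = (j + 1)*(j + 3)*(j + 1)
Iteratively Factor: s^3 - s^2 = (s - 1)*(s^2) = s*(s - 1)*(s)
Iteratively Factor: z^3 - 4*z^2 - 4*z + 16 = (z - 4)*(z^2 - 4) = (z - 4)*(z - 2)*(z + 2)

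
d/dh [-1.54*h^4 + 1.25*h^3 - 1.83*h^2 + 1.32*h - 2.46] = -6.16*h^3 + 3.75*h^2 - 3.66*h + 1.32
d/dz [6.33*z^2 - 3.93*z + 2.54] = 12.66*z - 3.93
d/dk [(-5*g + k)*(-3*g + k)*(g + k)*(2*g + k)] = 29*g^3 - 14*g^2*k - 15*g*k^2 + 4*k^3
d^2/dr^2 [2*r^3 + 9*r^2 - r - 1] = 12*r + 18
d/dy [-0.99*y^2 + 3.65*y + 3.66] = 3.65 - 1.98*y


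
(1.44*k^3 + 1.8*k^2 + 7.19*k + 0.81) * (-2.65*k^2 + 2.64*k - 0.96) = -3.816*k^5 - 0.968399999999999*k^4 - 15.6839*k^3 + 15.1071*k^2 - 4.764*k - 0.7776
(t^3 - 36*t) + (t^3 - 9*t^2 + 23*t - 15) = 2*t^3 - 9*t^2 - 13*t - 15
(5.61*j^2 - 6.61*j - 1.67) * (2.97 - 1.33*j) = -7.4613*j^3 + 25.453*j^2 - 17.4106*j - 4.9599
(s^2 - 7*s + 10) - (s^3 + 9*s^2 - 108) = -s^3 - 8*s^2 - 7*s + 118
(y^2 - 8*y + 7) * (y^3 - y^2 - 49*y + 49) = y^5 - 9*y^4 - 34*y^3 + 434*y^2 - 735*y + 343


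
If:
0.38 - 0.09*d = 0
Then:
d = 4.22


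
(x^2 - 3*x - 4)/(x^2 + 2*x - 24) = (x + 1)/(x + 6)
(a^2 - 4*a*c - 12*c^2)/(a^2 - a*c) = (a^2 - 4*a*c - 12*c^2)/(a*(a - c))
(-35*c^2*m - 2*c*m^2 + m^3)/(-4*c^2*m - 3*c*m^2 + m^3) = (35*c^2 + 2*c*m - m^2)/(4*c^2 + 3*c*m - m^2)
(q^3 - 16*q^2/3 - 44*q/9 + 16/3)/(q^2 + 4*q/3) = q - 20/3 + 4/q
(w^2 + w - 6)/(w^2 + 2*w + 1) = (w^2 + w - 6)/(w^2 + 2*w + 1)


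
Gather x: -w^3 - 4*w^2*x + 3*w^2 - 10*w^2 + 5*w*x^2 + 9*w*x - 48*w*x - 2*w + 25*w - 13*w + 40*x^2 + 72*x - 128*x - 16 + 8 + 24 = -w^3 - 7*w^2 + 10*w + x^2*(5*w + 40) + x*(-4*w^2 - 39*w - 56) + 16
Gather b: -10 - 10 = -20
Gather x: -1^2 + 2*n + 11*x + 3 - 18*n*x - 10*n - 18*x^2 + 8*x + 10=-8*n - 18*x^2 + x*(19 - 18*n) + 12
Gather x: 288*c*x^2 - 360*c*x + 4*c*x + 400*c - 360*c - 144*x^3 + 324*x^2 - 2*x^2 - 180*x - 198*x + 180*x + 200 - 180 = 40*c - 144*x^3 + x^2*(288*c + 322) + x*(-356*c - 198) + 20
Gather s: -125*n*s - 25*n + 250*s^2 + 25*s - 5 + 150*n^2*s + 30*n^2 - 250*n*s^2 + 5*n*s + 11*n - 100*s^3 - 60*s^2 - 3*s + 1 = 30*n^2 - 14*n - 100*s^3 + s^2*(190 - 250*n) + s*(150*n^2 - 120*n + 22) - 4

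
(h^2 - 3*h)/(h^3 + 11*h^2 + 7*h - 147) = h/(h^2 + 14*h + 49)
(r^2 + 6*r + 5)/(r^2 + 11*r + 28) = (r^2 + 6*r + 5)/(r^2 + 11*r + 28)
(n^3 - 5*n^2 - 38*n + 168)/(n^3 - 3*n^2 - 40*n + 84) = (n - 4)/(n - 2)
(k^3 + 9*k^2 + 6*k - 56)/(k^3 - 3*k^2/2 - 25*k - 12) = 2*(k^2 + 5*k - 14)/(2*k^2 - 11*k - 6)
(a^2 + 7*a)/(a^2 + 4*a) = (a + 7)/(a + 4)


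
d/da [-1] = 0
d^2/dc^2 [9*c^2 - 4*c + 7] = 18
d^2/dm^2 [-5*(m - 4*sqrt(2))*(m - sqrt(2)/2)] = -10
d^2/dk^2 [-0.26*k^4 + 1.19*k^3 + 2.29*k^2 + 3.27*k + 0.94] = -3.12*k^2 + 7.14*k + 4.58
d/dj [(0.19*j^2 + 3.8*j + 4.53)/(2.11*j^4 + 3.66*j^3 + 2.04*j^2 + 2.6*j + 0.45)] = (-0.8018*j^5 - 24.7494*j^4 - 66.0492*j^3 - 56.9974*j^2 - 18.3114*j - 10.068)/(4.4521*j^8 + 15.4452*j^7 + 22.0044*j^6 + 25.9048*j^5 + 25.0926*j^4 + 13.902*j^3 + 8.596*j^2 + 2.34*j + 0.2025)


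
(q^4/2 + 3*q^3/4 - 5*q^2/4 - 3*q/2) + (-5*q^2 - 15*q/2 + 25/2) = q^4/2 + 3*q^3/4 - 25*q^2/4 - 9*q + 25/2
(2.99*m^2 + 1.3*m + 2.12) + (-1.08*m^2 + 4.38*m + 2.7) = 1.91*m^2 + 5.68*m + 4.82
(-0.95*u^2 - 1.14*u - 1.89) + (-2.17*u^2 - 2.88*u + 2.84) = -3.12*u^2 - 4.02*u + 0.95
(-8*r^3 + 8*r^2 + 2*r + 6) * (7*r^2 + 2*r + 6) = -56*r^5 + 40*r^4 - 18*r^3 + 94*r^2 + 24*r + 36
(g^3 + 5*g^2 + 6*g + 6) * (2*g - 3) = 2*g^4 + 7*g^3 - 3*g^2 - 6*g - 18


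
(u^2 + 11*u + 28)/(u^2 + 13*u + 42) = (u + 4)/(u + 6)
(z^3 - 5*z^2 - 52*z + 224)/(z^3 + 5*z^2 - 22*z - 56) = (z - 8)/(z + 2)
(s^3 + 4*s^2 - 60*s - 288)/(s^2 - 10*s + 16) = (s^2 + 12*s + 36)/(s - 2)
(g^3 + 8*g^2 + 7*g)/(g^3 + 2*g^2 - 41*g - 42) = g/(g - 6)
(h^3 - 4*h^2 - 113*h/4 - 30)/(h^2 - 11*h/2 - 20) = h + 3/2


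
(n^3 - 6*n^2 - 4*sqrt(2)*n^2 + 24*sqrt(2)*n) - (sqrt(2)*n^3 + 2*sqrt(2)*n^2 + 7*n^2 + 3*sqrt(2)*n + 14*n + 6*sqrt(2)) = -sqrt(2)*n^3 + n^3 - 13*n^2 - 6*sqrt(2)*n^2 - 14*n + 21*sqrt(2)*n - 6*sqrt(2)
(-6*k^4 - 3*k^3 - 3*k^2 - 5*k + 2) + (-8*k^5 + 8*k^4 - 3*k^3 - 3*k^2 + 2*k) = -8*k^5 + 2*k^4 - 6*k^3 - 6*k^2 - 3*k + 2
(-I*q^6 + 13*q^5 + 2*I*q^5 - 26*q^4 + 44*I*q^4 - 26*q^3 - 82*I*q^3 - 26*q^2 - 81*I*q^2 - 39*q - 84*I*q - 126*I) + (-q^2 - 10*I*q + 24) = -I*q^6 + 13*q^5 + 2*I*q^5 - 26*q^4 + 44*I*q^4 - 26*q^3 - 82*I*q^3 - 27*q^2 - 81*I*q^2 - 39*q - 94*I*q + 24 - 126*I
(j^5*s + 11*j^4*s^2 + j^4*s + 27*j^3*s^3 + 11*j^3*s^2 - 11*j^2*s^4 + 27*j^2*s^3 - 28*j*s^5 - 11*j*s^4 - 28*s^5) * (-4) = -4*j^5*s - 44*j^4*s^2 - 4*j^4*s - 108*j^3*s^3 - 44*j^3*s^2 + 44*j^2*s^4 - 108*j^2*s^3 + 112*j*s^5 + 44*j*s^4 + 112*s^5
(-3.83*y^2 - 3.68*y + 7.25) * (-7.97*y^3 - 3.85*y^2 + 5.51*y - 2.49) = 30.5251*y^5 + 44.0751*y^4 - 64.7178*y^3 - 38.6526*y^2 + 49.1107*y - 18.0525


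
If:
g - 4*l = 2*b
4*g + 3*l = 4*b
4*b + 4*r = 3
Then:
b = 3/4 - r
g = 33/38 - 22*r/19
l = 4*r/19 - 3/19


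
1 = 1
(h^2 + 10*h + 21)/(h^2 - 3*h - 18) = (h + 7)/(h - 6)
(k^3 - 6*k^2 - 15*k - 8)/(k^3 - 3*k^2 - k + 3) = (k^2 - 7*k - 8)/(k^2 - 4*k + 3)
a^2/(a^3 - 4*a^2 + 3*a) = a/(a^2 - 4*a + 3)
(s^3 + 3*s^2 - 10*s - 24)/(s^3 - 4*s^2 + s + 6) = (s^2 + 6*s + 8)/(s^2 - s - 2)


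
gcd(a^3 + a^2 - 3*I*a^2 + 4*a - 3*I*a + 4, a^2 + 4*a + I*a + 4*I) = a + I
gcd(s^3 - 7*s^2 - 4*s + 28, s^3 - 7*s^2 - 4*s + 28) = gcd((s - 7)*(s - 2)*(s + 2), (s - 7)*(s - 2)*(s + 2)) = s^3 - 7*s^2 - 4*s + 28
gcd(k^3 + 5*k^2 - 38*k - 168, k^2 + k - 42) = k^2 + k - 42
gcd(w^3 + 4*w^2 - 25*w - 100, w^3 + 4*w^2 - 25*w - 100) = w^3 + 4*w^2 - 25*w - 100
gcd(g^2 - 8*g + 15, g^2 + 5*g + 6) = 1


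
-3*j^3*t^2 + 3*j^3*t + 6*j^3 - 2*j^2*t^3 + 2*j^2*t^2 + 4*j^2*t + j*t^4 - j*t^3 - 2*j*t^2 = (-3*j + t)*(j + t)*(t - 2)*(j*t + j)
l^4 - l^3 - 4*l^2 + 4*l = l*(l - 2)*(l - 1)*(l + 2)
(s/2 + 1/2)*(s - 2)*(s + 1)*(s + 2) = s^4/2 + s^3 - 3*s^2/2 - 4*s - 2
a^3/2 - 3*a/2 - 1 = (a/2 + 1/2)*(a - 2)*(a + 1)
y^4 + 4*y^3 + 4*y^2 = y^2*(y + 2)^2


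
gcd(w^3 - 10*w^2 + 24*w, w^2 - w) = w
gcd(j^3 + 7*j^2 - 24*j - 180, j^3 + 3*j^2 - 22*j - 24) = j + 6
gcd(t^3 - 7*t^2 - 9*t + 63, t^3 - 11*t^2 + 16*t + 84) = t - 7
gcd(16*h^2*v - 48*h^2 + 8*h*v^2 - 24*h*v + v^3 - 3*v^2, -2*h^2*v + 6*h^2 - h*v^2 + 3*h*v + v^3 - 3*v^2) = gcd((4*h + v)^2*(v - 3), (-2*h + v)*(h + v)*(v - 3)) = v - 3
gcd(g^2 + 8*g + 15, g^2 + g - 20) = g + 5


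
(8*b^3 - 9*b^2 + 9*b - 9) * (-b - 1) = -8*b^4 + b^3 + 9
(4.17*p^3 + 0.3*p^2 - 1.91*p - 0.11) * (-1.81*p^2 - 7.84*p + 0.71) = -7.5477*p^5 - 33.2358*p^4 + 4.0658*p^3 + 15.3865*p^2 - 0.4937*p - 0.0781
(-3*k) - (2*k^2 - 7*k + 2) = -2*k^2 + 4*k - 2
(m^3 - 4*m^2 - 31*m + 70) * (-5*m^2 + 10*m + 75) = -5*m^5 + 30*m^4 + 190*m^3 - 960*m^2 - 1625*m + 5250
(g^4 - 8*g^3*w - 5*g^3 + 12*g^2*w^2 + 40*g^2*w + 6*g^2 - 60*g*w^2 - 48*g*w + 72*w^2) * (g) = g^5 - 8*g^4*w - 5*g^4 + 12*g^3*w^2 + 40*g^3*w + 6*g^3 - 60*g^2*w^2 - 48*g^2*w + 72*g*w^2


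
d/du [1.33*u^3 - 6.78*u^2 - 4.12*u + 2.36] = 3.99*u^2 - 13.56*u - 4.12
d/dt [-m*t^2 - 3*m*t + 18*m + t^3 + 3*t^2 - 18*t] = -2*m*t - 3*m + 3*t^2 + 6*t - 18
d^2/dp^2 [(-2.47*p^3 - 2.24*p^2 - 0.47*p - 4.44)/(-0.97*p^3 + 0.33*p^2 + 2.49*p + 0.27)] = (-7.105427357601e-15*p^7 + 5.79652600000001*p^6 + 38.448084*p^5 + 89.452818*p^4 + 14.353152*p^3 - 51.199398*p^2 + 29.69622*p + 53.96031)/(0.912673*p^9 - 0.931491*p^8 - 6.711624*p^7 + 3.984228*p^6 + 17.74737*p^5 - 2.313522*p^4 - 16.557264*p^3 - 5.094252*p^2 - 0.544563*p - 0.019683)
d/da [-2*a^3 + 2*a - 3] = 2 - 6*a^2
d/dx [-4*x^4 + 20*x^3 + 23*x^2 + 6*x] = -16*x^3 + 60*x^2 + 46*x + 6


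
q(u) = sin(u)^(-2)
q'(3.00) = 704.52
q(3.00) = 50.21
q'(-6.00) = -88.03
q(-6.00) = 12.81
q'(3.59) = -22.12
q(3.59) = 5.32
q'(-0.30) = 74.03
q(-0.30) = 11.45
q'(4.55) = -0.34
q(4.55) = 1.03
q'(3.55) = -29.30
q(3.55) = 6.34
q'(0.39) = -33.66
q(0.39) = 6.92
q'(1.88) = 0.70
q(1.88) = 1.10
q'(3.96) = -3.51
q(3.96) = 1.88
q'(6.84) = -11.50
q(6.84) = 3.58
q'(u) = -2*cos(u)/sin(u)^3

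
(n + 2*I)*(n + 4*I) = n^2 + 6*I*n - 8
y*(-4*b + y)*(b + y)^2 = -4*b^3*y - 7*b^2*y^2 - 2*b*y^3 + y^4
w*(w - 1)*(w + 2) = w^3 + w^2 - 2*w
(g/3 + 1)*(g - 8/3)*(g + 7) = g^3/3 + 22*g^2/9 - 17*g/9 - 56/3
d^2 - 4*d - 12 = (d - 6)*(d + 2)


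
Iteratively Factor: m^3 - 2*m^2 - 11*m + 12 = (m - 1)*(m^2 - m - 12) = (m - 1)*(m + 3)*(m - 4)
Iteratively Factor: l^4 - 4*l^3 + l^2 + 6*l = (l + 1)*(l^3 - 5*l^2 + 6*l) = (l - 3)*(l + 1)*(l^2 - 2*l) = (l - 3)*(l - 2)*(l + 1)*(l)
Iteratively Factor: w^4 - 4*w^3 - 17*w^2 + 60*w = (w)*(w^3 - 4*w^2 - 17*w + 60) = w*(w - 3)*(w^2 - w - 20) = w*(w - 3)*(w + 4)*(w - 5)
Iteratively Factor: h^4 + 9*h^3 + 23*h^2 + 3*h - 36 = (h - 1)*(h^3 + 10*h^2 + 33*h + 36) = (h - 1)*(h + 4)*(h^2 + 6*h + 9) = (h - 1)*(h + 3)*(h + 4)*(h + 3)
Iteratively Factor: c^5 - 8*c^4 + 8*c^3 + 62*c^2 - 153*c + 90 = (c - 3)*(c^4 - 5*c^3 - 7*c^2 + 41*c - 30) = (c - 3)*(c + 3)*(c^3 - 8*c^2 + 17*c - 10) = (c - 3)*(c - 1)*(c + 3)*(c^2 - 7*c + 10) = (c - 3)*(c - 2)*(c - 1)*(c + 3)*(c - 5)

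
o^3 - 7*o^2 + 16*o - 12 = (o - 3)*(o - 2)^2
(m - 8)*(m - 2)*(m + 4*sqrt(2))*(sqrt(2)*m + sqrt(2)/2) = sqrt(2)*m^4 - 19*sqrt(2)*m^3/2 + 8*m^3 - 76*m^2 + 11*sqrt(2)*m^2 + 8*sqrt(2)*m + 88*m + 64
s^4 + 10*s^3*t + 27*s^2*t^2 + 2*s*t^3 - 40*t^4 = (s - t)*(s + 2*t)*(s + 4*t)*(s + 5*t)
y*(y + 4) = y^2 + 4*y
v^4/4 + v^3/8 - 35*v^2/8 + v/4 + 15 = (v/4 + 1)*(v - 3)*(v - 5/2)*(v + 2)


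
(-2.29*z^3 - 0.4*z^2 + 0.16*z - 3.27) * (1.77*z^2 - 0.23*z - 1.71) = -4.0533*z^5 - 0.1813*z^4 + 4.2911*z^3 - 5.1407*z^2 + 0.4785*z + 5.5917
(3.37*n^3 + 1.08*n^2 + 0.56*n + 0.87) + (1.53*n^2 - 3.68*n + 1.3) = 3.37*n^3 + 2.61*n^2 - 3.12*n + 2.17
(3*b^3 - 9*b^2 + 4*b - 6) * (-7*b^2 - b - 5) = -21*b^5 + 60*b^4 - 34*b^3 + 83*b^2 - 14*b + 30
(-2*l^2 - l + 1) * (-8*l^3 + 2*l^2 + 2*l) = 16*l^5 + 4*l^4 - 14*l^3 + 2*l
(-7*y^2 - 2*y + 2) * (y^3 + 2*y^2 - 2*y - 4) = -7*y^5 - 16*y^4 + 12*y^3 + 36*y^2 + 4*y - 8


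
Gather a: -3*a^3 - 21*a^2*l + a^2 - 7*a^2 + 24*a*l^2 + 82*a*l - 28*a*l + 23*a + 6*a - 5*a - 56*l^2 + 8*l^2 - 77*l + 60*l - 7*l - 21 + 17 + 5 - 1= -3*a^3 + a^2*(-21*l - 6) + a*(24*l^2 + 54*l + 24) - 48*l^2 - 24*l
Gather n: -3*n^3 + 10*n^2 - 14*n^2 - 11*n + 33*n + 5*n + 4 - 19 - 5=-3*n^3 - 4*n^2 + 27*n - 20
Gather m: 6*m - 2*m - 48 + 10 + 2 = 4*m - 36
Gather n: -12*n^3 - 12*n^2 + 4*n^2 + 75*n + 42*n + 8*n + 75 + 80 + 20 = -12*n^3 - 8*n^2 + 125*n + 175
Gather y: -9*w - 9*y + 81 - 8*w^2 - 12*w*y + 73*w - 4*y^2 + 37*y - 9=-8*w^2 + 64*w - 4*y^2 + y*(28 - 12*w) + 72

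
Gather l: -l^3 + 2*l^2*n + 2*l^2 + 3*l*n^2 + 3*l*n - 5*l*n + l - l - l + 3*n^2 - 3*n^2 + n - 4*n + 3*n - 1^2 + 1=-l^3 + l^2*(2*n + 2) + l*(3*n^2 - 2*n - 1)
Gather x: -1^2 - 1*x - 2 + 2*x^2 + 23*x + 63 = 2*x^2 + 22*x + 60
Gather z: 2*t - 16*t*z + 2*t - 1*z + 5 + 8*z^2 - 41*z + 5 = 4*t + 8*z^2 + z*(-16*t - 42) + 10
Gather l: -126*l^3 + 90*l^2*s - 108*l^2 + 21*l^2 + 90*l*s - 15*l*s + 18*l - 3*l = -126*l^3 + l^2*(90*s - 87) + l*(75*s + 15)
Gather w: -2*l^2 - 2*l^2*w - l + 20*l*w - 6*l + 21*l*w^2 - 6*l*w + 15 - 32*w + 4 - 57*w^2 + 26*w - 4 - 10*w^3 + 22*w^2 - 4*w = -2*l^2 - 7*l - 10*w^3 + w^2*(21*l - 35) + w*(-2*l^2 + 14*l - 10) + 15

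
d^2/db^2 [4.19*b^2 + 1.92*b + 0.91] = 8.38000000000000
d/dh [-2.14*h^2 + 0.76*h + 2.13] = 0.76 - 4.28*h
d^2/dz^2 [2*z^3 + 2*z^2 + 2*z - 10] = 12*z + 4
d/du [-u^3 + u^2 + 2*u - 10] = -3*u^2 + 2*u + 2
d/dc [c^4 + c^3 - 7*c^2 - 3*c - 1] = 4*c^3 + 3*c^2 - 14*c - 3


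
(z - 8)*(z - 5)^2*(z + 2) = z^4 - 16*z^3 + 69*z^2 + 10*z - 400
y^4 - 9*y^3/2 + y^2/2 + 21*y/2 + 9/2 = (y - 3)^2*(y + 1/2)*(y + 1)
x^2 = x^2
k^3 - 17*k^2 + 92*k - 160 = (k - 8)*(k - 5)*(k - 4)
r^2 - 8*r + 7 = (r - 7)*(r - 1)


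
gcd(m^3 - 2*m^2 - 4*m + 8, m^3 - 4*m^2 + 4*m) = m^2 - 4*m + 4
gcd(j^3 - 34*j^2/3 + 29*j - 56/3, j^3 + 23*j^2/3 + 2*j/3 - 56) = j - 7/3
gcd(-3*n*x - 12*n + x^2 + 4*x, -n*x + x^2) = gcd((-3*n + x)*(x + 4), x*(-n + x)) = 1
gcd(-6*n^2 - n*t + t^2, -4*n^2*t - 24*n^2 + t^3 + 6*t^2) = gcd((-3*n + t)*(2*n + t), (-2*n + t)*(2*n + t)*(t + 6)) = 2*n + t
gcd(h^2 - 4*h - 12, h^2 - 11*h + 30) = h - 6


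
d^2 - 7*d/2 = d*(d - 7/2)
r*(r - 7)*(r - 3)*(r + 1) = r^4 - 9*r^3 + 11*r^2 + 21*r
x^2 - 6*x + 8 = (x - 4)*(x - 2)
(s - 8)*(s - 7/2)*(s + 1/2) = s^3 - 11*s^2 + 89*s/4 + 14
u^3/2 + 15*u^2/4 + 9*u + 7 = (u/2 + 1)*(u + 2)*(u + 7/2)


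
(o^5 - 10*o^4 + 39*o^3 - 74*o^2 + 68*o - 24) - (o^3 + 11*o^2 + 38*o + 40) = o^5 - 10*o^4 + 38*o^3 - 85*o^2 + 30*o - 64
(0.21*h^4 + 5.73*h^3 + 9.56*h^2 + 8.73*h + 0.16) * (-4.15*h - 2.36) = -0.8715*h^5 - 24.2751*h^4 - 53.1968*h^3 - 58.7911*h^2 - 21.2668*h - 0.3776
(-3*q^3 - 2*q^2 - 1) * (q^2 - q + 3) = -3*q^5 + q^4 - 7*q^3 - 7*q^2 + q - 3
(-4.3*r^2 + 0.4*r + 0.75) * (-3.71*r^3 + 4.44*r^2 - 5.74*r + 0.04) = 15.953*r^5 - 20.576*r^4 + 23.6755*r^3 + 0.862*r^2 - 4.289*r + 0.03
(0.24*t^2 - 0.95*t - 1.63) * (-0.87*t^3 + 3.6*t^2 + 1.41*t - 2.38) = -0.2088*t^5 + 1.6905*t^4 - 1.6635*t^3 - 7.7787*t^2 - 0.0373000000000001*t + 3.8794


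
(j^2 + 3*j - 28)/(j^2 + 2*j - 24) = (j + 7)/(j + 6)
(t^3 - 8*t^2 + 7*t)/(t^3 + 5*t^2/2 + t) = 2*(t^2 - 8*t + 7)/(2*t^2 + 5*t + 2)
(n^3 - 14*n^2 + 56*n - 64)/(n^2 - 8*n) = n - 6 + 8/n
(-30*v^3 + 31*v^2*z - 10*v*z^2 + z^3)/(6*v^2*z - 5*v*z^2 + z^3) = (-5*v + z)/z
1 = 1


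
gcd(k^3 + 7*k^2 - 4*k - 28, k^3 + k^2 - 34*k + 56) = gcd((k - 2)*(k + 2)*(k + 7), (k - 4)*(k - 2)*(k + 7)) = k^2 + 5*k - 14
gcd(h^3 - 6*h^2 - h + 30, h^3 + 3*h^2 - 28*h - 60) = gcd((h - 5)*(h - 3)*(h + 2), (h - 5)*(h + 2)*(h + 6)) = h^2 - 3*h - 10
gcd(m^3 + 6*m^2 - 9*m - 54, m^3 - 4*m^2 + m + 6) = m - 3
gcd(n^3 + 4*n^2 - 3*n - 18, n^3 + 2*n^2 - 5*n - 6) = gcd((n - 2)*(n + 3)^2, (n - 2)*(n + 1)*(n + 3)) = n^2 + n - 6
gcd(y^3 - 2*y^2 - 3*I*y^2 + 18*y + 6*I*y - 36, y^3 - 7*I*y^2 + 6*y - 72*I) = y^2 - 3*I*y + 18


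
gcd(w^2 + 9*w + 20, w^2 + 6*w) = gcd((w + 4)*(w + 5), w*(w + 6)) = 1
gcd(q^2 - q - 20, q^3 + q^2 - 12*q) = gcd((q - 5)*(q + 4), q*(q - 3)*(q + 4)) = q + 4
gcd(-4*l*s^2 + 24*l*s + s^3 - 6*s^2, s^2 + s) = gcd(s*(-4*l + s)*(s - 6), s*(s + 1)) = s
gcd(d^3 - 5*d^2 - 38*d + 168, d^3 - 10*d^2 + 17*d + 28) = d^2 - 11*d + 28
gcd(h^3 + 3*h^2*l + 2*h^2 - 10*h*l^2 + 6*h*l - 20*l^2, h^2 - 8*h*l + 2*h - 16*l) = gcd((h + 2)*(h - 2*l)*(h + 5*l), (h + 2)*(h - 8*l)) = h + 2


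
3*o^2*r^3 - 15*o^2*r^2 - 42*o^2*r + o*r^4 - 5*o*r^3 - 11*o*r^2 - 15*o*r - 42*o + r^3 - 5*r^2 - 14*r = (3*o + r)*(r - 7)*(r + 2)*(o*r + 1)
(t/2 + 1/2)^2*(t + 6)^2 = t^4/4 + 7*t^3/2 + 61*t^2/4 + 21*t + 9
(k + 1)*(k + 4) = k^2 + 5*k + 4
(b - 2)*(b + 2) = b^2 - 4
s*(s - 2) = s^2 - 2*s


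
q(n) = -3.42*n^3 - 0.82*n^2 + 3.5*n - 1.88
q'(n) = -10.26*n^2 - 1.64*n + 3.5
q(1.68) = -14.53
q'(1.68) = -28.21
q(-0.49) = -3.39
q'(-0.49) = 1.84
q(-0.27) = -2.82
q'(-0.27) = 3.19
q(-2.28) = 26.41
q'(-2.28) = -46.10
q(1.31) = -6.39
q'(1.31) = -16.26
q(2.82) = -75.23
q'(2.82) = -82.72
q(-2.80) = 56.97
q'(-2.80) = -72.35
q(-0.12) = -2.31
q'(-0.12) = 3.55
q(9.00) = -2529.98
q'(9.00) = -842.32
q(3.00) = -91.10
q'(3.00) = -93.76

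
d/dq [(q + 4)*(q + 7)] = 2*q + 11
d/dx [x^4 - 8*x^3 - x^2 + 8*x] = 4*x^3 - 24*x^2 - 2*x + 8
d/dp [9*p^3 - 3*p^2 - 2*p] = 27*p^2 - 6*p - 2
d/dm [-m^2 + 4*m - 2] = 4 - 2*m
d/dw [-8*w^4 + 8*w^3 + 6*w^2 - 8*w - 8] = -32*w^3 + 24*w^2 + 12*w - 8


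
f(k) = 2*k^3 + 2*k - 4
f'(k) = 6*k^2 + 2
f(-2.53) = -41.45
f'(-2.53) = 40.41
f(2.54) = 33.85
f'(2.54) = 40.71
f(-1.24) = -10.29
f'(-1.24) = 11.23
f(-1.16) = -9.44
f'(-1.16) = 10.07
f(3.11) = 62.38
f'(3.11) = 60.03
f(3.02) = 57.13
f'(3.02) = 56.72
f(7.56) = 875.28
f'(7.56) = 344.92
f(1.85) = 12.36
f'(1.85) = 22.54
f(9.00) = 1472.00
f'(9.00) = 488.00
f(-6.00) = -448.00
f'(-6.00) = 218.00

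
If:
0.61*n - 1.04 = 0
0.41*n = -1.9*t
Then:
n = 1.70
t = -0.37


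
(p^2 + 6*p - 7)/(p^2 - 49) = (p - 1)/(p - 7)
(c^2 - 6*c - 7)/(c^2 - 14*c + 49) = (c + 1)/(c - 7)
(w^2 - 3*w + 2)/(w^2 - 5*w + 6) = (w - 1)/(w - 3)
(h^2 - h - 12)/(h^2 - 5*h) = (h^2 - h - 12)/(h*(h - 5))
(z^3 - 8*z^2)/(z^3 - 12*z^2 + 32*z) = z/(z - 4)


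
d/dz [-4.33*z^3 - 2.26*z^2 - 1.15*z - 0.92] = -12.99*z^2 - 4.52*z - 1.15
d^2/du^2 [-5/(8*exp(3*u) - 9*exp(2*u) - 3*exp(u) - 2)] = 15*(6*(-8*exp(2*u) + 6*exp(u) + 1)^2*exp(u) + (24*exp(2*u) - 12*exp(u) - 1)*(-8*exp(3*u) + 9*exp(2*u) + 3*exp(u) + 2))*exp(u)/(-8*exp(3*u) + 9*exp(2*u) + 3*exp(u) + 2)^3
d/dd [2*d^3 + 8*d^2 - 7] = 2*d*(3*d + 8)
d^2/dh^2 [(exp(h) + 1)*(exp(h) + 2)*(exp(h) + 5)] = (9*exp(2*h) + 32*exp(h) + 17)*exp(h)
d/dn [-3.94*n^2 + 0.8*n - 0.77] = 0.8 - 7.88*n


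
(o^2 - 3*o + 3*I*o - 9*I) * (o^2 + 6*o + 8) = o^4 + 3*o^3 + 3*I*o^3 - 10*o^2 + 9*I*o^2 - 24*o - 30*I*o - 72*I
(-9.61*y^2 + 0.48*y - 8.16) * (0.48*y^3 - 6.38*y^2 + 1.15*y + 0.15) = -4.6128*y^5 + 61.5422*y^4 - 18.0307*y^3 + 51.1713*y^2 - 9.312*y - 1.224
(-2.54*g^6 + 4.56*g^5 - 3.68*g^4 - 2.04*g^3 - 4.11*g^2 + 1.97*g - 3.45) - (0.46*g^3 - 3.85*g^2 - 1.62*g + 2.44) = -2.54*g^6 + 4.56*g^5 - 3.68*g^4 - 2.5*g^3 - 0.26*g^2 + 3.59*g - 5.89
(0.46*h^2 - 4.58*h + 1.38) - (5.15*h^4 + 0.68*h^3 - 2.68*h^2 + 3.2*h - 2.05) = -5.15*h^4 - 0.68*h^3 + 3.14*h^2 - 7.78*h + 3.43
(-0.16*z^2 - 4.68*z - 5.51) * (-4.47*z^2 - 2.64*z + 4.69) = 0.7152*z^4 + 21.342*z^3 + 36.2345*z^2 - 7.4028*z - 25.8419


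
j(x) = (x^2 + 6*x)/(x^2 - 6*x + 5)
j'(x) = (6 - 2*x)*(x^2 + 6*x)/(x^2 - 6*x + 5)^2 + (2*x + 6)/(x^2 - 6*x + 5) = 2*(-6*x^2 + 5*x + 15)/(x^4 - 12*x^3 + 46*x^2 - 60*x + 25)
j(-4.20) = -0.16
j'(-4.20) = -0.10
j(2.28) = -5.42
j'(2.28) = -0.79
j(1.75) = -5.56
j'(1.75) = 1.81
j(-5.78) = -0.02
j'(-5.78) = -0.08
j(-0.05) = -0.06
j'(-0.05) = 1.05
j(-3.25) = -0.25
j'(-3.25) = -0.11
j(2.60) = -5.82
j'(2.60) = -1.70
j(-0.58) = -0.36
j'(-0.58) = 0.26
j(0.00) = 0.00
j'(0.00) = 1.20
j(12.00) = 2.81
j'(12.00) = -0.27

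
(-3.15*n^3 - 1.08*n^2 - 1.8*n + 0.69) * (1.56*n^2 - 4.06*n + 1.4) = -4.914*n^5 + 11.1042*n^4 - 2.8332*n^3 + 6.8724*n^2 - 5.3214*n + 0.966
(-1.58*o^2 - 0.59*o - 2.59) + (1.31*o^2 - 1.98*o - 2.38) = -0.27*o^2 - 2.57*o - 4.97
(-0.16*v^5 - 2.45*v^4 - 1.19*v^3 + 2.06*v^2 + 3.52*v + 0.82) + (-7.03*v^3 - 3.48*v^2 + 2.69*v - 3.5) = -0.16*v^5 - 2.45*v^4 - 8.22*v^3 - 1.42*v^2 + 6.21*v - 2.68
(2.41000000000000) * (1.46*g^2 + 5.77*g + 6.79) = 3.5186*g^2 + 13.9057*g + 16.3639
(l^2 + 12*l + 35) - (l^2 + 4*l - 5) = 8*l + 40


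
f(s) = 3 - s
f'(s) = -1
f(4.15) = -1.15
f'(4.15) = -1.00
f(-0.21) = 3.21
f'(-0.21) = -1.00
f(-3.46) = 6.46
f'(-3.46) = -1.00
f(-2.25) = 5.25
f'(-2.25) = -1.00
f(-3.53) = 6.53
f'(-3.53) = -1.00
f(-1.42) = 4.42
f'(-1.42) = -1.00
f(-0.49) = 3.49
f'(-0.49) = -1.00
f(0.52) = 2.48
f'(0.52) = -1.00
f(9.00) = -6.00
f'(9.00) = -1.00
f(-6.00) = 9.00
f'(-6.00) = -1.00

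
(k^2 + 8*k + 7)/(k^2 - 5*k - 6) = (k + 7)/(k - 6)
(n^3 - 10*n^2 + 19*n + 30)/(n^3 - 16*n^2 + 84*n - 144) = (n^2 - 4*n - 5)/(n^2 - 10*n + 24)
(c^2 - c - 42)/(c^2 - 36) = (c - 7)/(c - 6)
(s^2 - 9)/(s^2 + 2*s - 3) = (s - 3)/(s - 1)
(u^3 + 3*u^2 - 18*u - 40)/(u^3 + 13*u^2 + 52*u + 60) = (u - 4)/(u + 6)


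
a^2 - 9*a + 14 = (a - 7)*(a - 2)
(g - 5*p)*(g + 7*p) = g^2 + 2*g*p - 35*p^2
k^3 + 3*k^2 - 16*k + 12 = (k - 2)*(k - 1)*(k + 6)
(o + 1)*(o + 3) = o^2 + 4*o + 3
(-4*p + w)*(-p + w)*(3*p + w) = 12*p^3 - 11*p^2*w - 2*p*w^2 + w^3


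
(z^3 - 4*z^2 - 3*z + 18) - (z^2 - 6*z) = z^3 - 5*z^2 + 3*z + 18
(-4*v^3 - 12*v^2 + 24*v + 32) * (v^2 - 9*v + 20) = -4*v^5 + 24*v^4 + 52*v^3 - 424*v^2 + 192*v + 640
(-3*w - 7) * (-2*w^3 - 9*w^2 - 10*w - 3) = 6*w^4 + 41*w^3 + 93*w^2 + 79*w + 21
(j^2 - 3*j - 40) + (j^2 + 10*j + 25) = 2*j^2 + 7*j - 15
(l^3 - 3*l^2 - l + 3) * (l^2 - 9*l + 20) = l^5 - 12*l^4 + 46*l^3 - 48*l^2 - 47*l + 60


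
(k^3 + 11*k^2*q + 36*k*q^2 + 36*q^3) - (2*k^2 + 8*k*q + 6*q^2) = k^3 + 11*k^2*q - 2*k^2 + 36*k*q^2 - 8*k*q + 36*q^3 - 6*q^2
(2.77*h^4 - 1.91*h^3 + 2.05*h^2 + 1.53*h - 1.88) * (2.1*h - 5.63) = 5.817*h^5 - 19.6061*h^4 + 15.0583*h^3 - 8.3285*h^2 - 12.5619*h + 10.5844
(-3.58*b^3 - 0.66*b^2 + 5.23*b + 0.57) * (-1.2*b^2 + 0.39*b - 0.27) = 4.296*b^5 - 0.6042*b^4 - 5.5668*b^3 + 1.5339*b^2 - 1.1898*b - 0.1539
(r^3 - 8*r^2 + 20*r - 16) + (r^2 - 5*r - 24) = r^3 - 7*r^2 + 15*r - 40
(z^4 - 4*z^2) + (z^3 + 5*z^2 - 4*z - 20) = z^4 + z^3 + z^2 - 4*z - 20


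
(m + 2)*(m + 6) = m^2 + 8*m + 12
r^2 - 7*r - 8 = (r - 8)*(r + 1)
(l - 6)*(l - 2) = l^2 - 8*l + 12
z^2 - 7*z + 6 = (z - 6)*(z - 1)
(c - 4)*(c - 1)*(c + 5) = c^3 - 21*c + 20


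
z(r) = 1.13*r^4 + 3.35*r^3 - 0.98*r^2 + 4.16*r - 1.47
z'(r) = 4.52*r^3 + 10.05*r^2 - 1.96*r + 4.16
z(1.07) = 7.44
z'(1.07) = 19.11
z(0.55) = 1.18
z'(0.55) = 6.87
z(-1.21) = -11.45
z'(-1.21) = 13.24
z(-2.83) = -24.54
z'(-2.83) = -12.25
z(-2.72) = -25.60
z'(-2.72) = -7.11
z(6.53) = 2971.32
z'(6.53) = 1678.47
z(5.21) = 1299.95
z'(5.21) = 905.97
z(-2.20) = -24.57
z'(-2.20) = 8.99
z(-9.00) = 4853.49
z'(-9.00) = -2459.23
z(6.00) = 2176.29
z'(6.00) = 1330.52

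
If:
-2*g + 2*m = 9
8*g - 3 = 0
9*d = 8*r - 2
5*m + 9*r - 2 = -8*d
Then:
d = -197/145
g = 3/8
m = 39/8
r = -1483/1160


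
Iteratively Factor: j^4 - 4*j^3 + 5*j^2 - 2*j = (j)*(j^3 - 4*j^2 + 5*j - 2) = j*(j - 1)*(j^2 - 3*j + 2) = j*(j - 1)^2*(j - 2)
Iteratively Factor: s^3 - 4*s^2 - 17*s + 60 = (s - 3)*(s^2 - s - 20) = (s - 3)*(s + 4)*(s - 5)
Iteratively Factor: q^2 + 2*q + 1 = (q + 1)*(q + 1)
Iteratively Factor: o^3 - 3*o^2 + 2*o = (o)*(o^2 - 3*o + 2) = o*(o - 2)*(o - 1)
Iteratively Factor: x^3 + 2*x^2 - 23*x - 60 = (x + 3)*(x^2 - x - 20) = (x + 3)*(x + 4)*(x - 5)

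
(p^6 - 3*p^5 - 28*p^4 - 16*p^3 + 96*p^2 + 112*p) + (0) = p^6 - 3*p^5 - 28*p^4 - 16*p^3 + 96*p^2 + 112*p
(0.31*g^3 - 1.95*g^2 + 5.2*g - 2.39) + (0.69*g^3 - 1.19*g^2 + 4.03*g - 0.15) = 1.0*g^3 - 3.14*g^2 + 9.23*g - 2.54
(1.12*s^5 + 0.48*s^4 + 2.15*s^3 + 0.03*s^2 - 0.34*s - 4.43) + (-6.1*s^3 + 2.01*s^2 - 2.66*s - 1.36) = 1.12*s^5 + 0.48*s^4 - 3.95*s^3 + 2.04*s^2 - 3.0*s - 5.79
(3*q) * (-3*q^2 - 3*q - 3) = -9*q^3 - 9*q^2 - 9*q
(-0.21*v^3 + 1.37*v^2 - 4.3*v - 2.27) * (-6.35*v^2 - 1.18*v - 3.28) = 1.3335*v^5 - 8.4517*v^4 + 26.3772*v^3 + 14.9949*v^2 + 16.7826*v + 7.4456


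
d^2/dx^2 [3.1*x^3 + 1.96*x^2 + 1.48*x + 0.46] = 18.6*x + 3.92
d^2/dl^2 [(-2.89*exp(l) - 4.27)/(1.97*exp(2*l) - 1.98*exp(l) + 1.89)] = (-11.215801*exp(4*l) - 77.558506*exp(3*l) + 114.528708*exp(2*l) + 36.038898*exp(l) - 26.302563)*exp(l)/(7.645373*exp(6*l) - 23.052546*exp(5*l) + 45.174267*exp(4*l) - 51.995196*exp(3*l) + 43.339779*exp(2*l) - 21.218274*exp(l) + 6.751269)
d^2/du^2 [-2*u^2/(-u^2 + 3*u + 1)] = 4*(3*u^3 + 3*u^2 + 1)/(u^6 - 9*u^5 + 24*u^4 - 9*u^3 - 24*u^2 - 9*u - 1)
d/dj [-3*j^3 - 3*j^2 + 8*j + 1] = -9*j^2 - 6*j + 8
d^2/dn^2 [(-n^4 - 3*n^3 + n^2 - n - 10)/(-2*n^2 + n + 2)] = 2*(4*n^6 - 6*n^5 - 9*n^4 + 33*n^3 + 150*n^2 - 12*n + 44)/(8*n^6 - 12*n^5 - 18*n^4 + 23*n^3 + 18*n^2 - 12*n - 8)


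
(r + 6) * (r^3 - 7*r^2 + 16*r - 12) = r^4 - r^3 - 26*r^2 + 84*r - 72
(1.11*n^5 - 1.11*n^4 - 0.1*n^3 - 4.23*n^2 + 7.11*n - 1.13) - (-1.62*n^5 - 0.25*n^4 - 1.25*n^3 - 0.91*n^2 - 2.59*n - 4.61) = 2.73*n^5 - 0.86*n^4 + 1.15*n^3 - 3.32*n^2 + 9.7*n + 3.48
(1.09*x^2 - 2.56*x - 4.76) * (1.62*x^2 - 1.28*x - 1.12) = 1.7658*x^4 - 5.5424*x^3 - 5.6552*x^2 + 8.96*x + 5.3312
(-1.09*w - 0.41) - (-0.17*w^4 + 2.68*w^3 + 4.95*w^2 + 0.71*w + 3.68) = 0.17*w^4 - 2.68*w^3 - 4.95*w^2 - 1.8*w - 4.09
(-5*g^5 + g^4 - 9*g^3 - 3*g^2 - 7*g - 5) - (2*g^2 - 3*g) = -5*g^5 + g^4 - 9*g^3 - 5*g^2 - 4*g - 5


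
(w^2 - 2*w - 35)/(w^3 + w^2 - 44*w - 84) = (w + 5)/(w^2 + 8*w + 12)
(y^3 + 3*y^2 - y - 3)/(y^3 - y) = (y + 3)/y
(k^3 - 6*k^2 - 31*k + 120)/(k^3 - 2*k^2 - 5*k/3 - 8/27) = 27*(-k^3 + 6*k^2 + 31*k - 120)/(-27*k^3 + 54*k^2 + 45*k + 8)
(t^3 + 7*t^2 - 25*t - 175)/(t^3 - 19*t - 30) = (t^2 + 12*t + 35)/(t^2 + 5*t + 6)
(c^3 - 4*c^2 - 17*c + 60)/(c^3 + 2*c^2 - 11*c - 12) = (c - 5)/(c + 1)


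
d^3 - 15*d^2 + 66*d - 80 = (d - 8)*(d - 5)*(d - 2)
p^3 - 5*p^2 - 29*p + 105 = (p - 7)*(p - 3)*(p + 5)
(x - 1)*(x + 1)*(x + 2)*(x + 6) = x^4 + 8*x^3 + 11*x^2 - 8*x - 12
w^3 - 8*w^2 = w^2*(w - 8)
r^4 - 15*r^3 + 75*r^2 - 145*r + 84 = (r - 7)*(r - 4)*(r - 3)*(r - 1)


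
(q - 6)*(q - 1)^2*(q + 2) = q^4 - 6*q^3 - 3*q^2 + 20*q - 12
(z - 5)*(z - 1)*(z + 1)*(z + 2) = z^4 - 3*z^3 - 11*z^2 + 3*z + 10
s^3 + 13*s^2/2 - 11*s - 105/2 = (s - 3)*(s + 5/2)*(s + 7)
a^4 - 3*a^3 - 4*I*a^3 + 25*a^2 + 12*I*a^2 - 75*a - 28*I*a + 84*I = (a - 3)*(a - 7*I)*(a - I)*(a + 4*I)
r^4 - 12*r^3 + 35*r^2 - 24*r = r*(r - 8)*(r - 3)*(r - 1)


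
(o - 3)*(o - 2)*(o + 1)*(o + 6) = o^4 + 2*o^3 - 23*o^2 + 12*o + 36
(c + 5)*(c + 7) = c^2 + 12*c + 35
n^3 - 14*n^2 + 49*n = n*(n - 7)^2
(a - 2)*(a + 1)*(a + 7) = a^3 + 6*a^2 - 9*a - 14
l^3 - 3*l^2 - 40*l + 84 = (l - 7)*(l - 2)*(l + 6)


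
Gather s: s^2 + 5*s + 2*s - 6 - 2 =s^2 + 7*s - 8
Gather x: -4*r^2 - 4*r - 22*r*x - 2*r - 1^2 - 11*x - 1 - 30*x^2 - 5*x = -4*r^2 - 6*r - 30*x^2 + x*(-22*r - 16) - 2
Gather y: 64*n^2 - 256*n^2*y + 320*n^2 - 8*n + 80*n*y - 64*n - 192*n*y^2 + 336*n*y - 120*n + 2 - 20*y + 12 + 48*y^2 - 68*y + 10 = 384*n^2 - 192*n + y^2*(48 - 192*n) + y*(-256*n^2 + 416*n - 88) + 24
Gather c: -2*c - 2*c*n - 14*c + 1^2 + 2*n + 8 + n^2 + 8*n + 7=c*(-2*n - 16) + n^2 + 10*n + 16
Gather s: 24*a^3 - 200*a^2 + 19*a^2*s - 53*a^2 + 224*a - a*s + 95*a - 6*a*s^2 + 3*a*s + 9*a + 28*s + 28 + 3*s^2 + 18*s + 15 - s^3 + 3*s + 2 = 24*a^3 - 253*a^2 + 328*a - s^3 + s^2*(3 - 6*a) + s*(19*a^2 + 2*a + 49) + 45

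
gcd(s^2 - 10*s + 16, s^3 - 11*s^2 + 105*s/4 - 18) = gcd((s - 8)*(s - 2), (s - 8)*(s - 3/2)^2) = s - 8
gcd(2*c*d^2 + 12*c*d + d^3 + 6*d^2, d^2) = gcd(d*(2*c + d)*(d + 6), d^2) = d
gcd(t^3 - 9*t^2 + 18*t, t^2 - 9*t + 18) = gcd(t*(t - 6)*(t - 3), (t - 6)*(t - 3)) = t^2 - 9*t + 18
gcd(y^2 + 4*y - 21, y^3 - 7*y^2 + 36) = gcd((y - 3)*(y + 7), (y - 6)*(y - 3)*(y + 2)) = y - 3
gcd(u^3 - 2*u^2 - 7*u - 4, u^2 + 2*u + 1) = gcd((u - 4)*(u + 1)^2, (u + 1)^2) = u^2 + 2*u + 1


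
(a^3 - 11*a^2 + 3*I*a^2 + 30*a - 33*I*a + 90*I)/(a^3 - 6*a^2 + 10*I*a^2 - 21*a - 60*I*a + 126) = (a - 5)/(a + 7*I)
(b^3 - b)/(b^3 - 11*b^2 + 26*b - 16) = b*(b + 1)/(b^2 - 10*b + 16)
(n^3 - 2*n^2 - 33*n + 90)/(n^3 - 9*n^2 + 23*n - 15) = (n + 6)/(n - 1)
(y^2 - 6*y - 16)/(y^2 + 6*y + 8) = (y - 8)/(y + 4)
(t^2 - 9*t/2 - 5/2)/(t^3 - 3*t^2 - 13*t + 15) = (t + 1/2)/(t^2 + 2*t - 3)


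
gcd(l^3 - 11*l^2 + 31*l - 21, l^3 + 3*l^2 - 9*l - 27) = l - 3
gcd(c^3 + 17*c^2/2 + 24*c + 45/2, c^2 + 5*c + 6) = c + 3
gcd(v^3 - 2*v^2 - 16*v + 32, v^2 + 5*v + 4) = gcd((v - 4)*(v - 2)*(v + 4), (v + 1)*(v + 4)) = v + 4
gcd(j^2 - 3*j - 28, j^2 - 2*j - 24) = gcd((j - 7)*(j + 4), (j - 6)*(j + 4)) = j + 4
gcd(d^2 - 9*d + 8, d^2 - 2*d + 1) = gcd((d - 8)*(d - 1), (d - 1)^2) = d - 1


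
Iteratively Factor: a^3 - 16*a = (a - 4)*(a^2 + 4*a) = (a - 4)*(a + 4)*(a)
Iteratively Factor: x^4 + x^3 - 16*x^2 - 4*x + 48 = (x - 2)*(x^3 + 3*x^2 - 10*x - 24) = (x - 2)*(x + 4)*(x^2 - x - 6) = (x - 2)*(x + 2)*(x + 4)*(x - 3)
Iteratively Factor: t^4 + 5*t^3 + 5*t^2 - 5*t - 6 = (t + 2)*(t^3 + 3*t^2 - t - 3) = (t + 2)*(t + 3)*(t^2 - 1) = (t - 1)*(t + 2)*(t + 3)*(t + 1)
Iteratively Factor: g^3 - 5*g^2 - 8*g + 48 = (g + 3)*(g^2 - 8*g + 16) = (g - 4)*(g + 3)*(g - 4)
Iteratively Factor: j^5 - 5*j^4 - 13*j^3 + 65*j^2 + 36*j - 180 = (j - 3)*(j^4 - 2*j^3 - 19*j^2 + 8*j + 60) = (j - 3)*(j + 2)*(j^3 - 4*j^2 - 11*j + 30) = (j - 5)*(j - 3)*(j + 2)*(j^2 + j - 6) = (j - 5)*(j - 3)*(j - 2)*(j + 2)*(j + 3)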